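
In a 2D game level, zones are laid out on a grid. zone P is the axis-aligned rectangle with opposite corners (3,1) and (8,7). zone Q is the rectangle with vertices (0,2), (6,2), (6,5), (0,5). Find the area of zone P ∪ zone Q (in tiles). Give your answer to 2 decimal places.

39.00

By inclusion–exclusion:
Individual areas: |zone P| = 30, |zone Q| = 18.
|zone P∩zone Q|: x∈[3,6], y∈[2,5] → 3·3 = 9.
|zone P ∪ zone Q| = 48 − 9 = 39.00.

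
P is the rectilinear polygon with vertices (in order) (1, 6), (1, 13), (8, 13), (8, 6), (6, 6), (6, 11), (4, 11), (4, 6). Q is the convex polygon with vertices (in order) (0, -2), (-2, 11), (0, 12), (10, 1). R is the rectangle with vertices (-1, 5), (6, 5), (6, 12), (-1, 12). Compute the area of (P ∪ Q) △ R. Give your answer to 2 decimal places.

|P ∪ Q| = 113.25.
|(P ∪ Q) ∩ R| = 39.2.
|(P ∪ Q) △ R| = 113.25 + 49 − 78.4 = 83.85.

83.85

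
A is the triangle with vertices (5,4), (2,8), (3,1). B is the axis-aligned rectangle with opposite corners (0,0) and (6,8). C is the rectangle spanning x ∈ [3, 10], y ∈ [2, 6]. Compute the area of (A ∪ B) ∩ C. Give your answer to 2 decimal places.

The region (A ∪ B) ∩ C is the polygon with vertices (6,2), (3,2), (3,6), (6,6).
By the shoelace formula its area is 12.00.

12.00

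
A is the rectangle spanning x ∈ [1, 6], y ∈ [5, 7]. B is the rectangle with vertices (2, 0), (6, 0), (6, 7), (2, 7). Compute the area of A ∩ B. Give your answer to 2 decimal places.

8.00

|A∩B|: x∈[2,6], y∈[5,7] → 4·2 = 8.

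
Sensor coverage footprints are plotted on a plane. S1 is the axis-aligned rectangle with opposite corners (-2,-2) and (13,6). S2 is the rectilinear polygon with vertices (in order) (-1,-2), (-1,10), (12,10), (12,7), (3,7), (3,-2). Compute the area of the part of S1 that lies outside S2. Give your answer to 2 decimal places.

|S1| = 120, |S1∩S2| = 32.
|S1 ∖ S2| = |S1| − |S1∩S2| = 120 − 32 = 88.00.

88.00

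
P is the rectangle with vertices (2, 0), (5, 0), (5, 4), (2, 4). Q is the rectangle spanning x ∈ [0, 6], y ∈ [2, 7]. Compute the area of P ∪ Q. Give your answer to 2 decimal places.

36.00

By inclusion–exclusion:
Individual areas: |P| = 12, |Q| = 30.
|P∩Q|: x∈[2,5], y∈[2,4] → 3·2 = 6.
|P ∪ Q| = 42 − 6 = 36.00.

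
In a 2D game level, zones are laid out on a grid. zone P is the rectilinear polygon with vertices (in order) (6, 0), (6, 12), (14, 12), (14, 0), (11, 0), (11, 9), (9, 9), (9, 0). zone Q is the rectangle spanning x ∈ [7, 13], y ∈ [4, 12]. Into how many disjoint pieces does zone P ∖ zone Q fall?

zone P ∖ zone Q splits into 2 disjoint pieces (area 20, area 20).

2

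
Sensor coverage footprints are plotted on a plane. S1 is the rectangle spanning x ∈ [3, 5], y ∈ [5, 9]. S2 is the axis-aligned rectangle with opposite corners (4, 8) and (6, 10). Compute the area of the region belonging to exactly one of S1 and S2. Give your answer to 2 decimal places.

|S1∩S2|: x∈[4,5], y∈[8,9] → 1·1 = 1.
|S1 △ S2| = |S1| + |S2| − 2·|S1∩S2| = 8 + 4 − 2 = 10.00.

10.00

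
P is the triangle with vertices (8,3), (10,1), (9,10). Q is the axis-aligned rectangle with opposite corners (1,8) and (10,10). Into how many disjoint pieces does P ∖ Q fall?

P ∖ Q is a single connected region.

1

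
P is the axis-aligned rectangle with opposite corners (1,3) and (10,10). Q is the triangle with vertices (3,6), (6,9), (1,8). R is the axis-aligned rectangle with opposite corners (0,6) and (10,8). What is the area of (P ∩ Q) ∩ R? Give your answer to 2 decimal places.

The region (P ∩ Q) ∩ R is the polygon with vertices (3,6), (1,8), (5,8).
By the shoelace formula its area is 4.00.

4.00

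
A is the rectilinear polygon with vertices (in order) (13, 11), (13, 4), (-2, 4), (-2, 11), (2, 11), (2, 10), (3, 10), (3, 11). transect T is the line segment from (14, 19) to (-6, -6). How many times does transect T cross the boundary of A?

The segment meets the boundary at (2,4), (7.6,11).

2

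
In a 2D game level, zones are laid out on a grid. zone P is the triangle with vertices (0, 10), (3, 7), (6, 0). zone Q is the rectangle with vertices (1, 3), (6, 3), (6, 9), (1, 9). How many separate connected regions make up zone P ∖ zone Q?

2

zone P ∖ zone Q splits into 2 disjoint pieces (area 0.3333, area 0.7714).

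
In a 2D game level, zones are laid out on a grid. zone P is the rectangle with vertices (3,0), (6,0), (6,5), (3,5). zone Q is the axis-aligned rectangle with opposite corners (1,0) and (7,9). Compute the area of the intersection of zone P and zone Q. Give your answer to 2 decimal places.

15.00

|zone P∩zone Q|: x∈[3,6], y∈[0,5] → 3·5 = 15.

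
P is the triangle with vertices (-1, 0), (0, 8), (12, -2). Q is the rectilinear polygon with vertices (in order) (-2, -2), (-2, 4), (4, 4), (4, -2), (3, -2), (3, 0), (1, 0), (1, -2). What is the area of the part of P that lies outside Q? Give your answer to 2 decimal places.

33.00

|P| = 53, |P∩Q| = 20.
|P ∖ Q| = |P| − |P∩Q| = 53 − 20 = 33.00.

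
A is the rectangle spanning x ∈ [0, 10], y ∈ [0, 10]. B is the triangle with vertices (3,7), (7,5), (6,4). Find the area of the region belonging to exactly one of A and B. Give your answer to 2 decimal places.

97.00

|A| = 100, |B| = 3, |A∩B| = 3.
|A △ B| = |A| + |B| − 2·|A∩B| = 100 + 3 − 6 = 97.00.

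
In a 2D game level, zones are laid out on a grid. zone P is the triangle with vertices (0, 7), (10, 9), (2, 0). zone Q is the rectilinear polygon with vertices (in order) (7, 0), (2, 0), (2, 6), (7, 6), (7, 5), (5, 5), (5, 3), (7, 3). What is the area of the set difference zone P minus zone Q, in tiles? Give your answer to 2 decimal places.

|zone P| = 37, |zone P∩zone Q| = 14.7639.
|zone P ∖ zone Q| = |zone P| − |zone P∩zone Q| = 37 − 14.7639 = 22.24.

22.24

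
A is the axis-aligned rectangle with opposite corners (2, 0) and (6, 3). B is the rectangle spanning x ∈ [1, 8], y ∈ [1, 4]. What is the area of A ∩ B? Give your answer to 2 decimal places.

|A∩B|: x∈[2,6], y∈[1,3] → 4·2 = 8.

8.00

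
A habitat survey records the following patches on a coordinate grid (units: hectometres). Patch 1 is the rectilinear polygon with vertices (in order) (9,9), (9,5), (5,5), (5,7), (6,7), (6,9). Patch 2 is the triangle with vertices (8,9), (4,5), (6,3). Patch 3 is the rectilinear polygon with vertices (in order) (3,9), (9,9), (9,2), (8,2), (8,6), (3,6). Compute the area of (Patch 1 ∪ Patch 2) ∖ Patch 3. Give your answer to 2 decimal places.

|Patch 1 ∪ Patch 2| = 17.1667.
|(Patch 1 ∪ Patch 2) ∩ Patch 3| = 11.
|(Patch 1 ∪ Patch 2) ∖ Patch 3| = 17.1667 − 11 = 6.17.

6.17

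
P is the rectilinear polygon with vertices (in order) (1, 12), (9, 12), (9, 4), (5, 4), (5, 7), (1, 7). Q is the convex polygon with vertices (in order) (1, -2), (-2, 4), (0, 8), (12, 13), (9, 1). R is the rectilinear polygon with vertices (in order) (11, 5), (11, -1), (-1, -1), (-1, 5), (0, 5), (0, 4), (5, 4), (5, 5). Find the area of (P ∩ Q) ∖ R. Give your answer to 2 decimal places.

|P ∩ Q| = 36.6667.
|(P ∩ Q) ∩ R| = 4.
|(P ∩ Q) ∖ R| = 36.6667 − 4 = 32.67.

32.67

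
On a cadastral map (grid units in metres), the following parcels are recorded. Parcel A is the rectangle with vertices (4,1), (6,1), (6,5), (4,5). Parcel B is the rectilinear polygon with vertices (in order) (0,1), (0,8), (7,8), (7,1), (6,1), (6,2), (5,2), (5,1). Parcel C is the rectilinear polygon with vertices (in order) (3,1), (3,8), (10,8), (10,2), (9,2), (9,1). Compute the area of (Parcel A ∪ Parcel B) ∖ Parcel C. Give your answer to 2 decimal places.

21.00

|Parcel A ∪ Parcel B| = 49.
|(Parcel A ∪ Parcel B) ∩ Parcel C| = 28.
|(Parcel A ∪ Parcel B) ∖ Parcel C| = 49 − 28 = 21.00.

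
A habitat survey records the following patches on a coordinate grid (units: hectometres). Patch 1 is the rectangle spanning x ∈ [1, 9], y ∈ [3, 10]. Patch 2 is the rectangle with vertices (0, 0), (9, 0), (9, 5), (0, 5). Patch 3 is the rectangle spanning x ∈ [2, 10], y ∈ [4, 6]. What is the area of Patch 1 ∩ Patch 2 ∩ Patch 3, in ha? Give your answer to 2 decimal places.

The intersection is the polygon with vertices (9,5), (9,4), (2,4), (2,5).
By the shoelace formula its area is 7.00.

7.00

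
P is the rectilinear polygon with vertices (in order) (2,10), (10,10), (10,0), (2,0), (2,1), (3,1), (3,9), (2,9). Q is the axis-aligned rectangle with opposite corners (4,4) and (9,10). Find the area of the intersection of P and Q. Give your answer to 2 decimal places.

30.00

The intersection is the polygon with vertices (9,10), (9,4), (4,4), (4,10).
By the shoelace formula its area is 30.00.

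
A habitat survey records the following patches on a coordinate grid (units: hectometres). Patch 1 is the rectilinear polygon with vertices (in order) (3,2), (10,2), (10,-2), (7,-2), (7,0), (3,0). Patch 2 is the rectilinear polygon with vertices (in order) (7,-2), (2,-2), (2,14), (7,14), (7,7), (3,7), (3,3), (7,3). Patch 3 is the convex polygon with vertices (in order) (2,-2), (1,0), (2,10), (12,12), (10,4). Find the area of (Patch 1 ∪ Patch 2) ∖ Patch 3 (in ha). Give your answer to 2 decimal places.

38.83

|Patch 1 ∪ Patch 2| = 76.
|(Patch 1 ∪ Patch 2) ∩ Patch 3| = 37.1667.
|(Patch 1 ∪ Patch 2) ∖ Patch 3| = 76 − 37.1667 = 38.83.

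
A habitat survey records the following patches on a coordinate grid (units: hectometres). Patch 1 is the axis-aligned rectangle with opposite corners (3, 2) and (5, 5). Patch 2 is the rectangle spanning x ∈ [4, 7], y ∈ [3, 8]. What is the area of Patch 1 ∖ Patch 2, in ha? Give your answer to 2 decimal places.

|Patch 1∩Patch 2|: x∈[4,5], y∈[3,5] → 1·2 = 2.
|Patch 1| = 6.
|Patch 1 ∖ Patch 2| = |Patch 1| − |Patch 1∩Patch 2| = 6 − 2 = 4.00.

4.00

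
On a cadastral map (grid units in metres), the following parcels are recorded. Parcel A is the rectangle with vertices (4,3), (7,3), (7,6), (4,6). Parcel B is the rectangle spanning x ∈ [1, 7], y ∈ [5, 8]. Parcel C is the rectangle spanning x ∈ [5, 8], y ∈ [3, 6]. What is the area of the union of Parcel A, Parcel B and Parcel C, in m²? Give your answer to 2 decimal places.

By inclusion–exclusion:
Individual areas: |Parcel A| = 9, |Parcel B| = 18, |Parcel C| = 9.
|Parcel A∩Parcel B|: x∈[4,7], y∈[5,6] → 3·1 = 3.
|Parcel A∩Parcel C|: x∈[5,7], y∈[3,6] → 2·3 = 6.
|Parcel B∩Parcel C|: x∈[5,7], y∈[5,6] → 2·1 = 2.
|Parcel A∩Parcel B∩Parcel C| = 2.
|Parcel A ∪ Parcel B ∪ Parcel C| = 36 − 11 + 2 = 27.00.

27.00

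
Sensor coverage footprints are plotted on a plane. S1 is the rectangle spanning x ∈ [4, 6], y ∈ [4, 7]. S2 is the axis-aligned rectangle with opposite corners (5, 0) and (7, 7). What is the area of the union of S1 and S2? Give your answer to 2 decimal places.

17.00

By inclusion–exclusion:
Individual areas: |S1| = 6, |S2| = 14.
|S1∩S2|: x∈[5,6], y∈[4,7] → 1·3 = 3.
|S1 ∪ S2| = 20 − 3 = 17.00.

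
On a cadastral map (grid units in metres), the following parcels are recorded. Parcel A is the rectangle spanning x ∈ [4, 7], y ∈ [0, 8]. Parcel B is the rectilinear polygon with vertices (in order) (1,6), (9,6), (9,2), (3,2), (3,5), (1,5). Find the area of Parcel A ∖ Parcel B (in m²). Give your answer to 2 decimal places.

|Parcel A| = 24, |Parcel A∩Parcel B| = 12.
|Parcel A ∖ Parcel B| = |Parcel A| − |Parcel A∩Parcel B| = 24 − 12 = 12.00.

12.00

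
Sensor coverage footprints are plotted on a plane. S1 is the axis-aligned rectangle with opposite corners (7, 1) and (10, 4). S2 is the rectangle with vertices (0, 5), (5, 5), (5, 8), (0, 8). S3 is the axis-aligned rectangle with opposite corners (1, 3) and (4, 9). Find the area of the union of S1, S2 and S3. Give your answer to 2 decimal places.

33.00

By inclusion–exclusion:
Individual areas: |S1| = 9, |S2| = 15, |S3| = 18.
|S1∩S2| = 0 (no overlap).
|S1∩S3| = 0 (no overlap).
|S2∩S3|: x∈[1,4], y∈[5,8] → 3·3 = 9.
|S1∩S2∩S3| = 0.
|S1 ∪ S2 ∪ S3| = 42 − 9 + 0 = 33.00.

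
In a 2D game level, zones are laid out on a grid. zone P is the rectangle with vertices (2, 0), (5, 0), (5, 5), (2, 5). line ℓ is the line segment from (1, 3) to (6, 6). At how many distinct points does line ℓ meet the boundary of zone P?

The segment meets the boundary at (4.333,5), (2,3.6).

2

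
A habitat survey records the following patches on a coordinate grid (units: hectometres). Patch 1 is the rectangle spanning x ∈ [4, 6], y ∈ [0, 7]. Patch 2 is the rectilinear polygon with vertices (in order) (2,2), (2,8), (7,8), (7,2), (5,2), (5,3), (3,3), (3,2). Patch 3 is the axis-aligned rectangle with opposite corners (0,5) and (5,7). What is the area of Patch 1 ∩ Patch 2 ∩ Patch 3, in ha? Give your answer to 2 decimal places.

2.00

The intersection is the polygon with vertices (5,7), (5,5), (4,5), (4,7).
By the shoelace formula its area is 2.00.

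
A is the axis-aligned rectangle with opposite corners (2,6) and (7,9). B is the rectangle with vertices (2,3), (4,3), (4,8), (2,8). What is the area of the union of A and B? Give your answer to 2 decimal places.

By inclusion–exclusion:
Individual areas: |A| = 15, |B| = 10.
|A∩B|: x∈[2,4], y∈[6,8] → 2·2 = 4.
|A ∪ B| = 25 − 4 = 21.00.

21.00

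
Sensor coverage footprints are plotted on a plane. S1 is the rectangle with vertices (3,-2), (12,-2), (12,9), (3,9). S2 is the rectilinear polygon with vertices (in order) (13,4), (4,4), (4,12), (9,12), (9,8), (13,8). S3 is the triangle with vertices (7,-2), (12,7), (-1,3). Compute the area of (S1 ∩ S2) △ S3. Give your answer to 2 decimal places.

62.19

|S1 ∩ S2| = 37.
|(S1 ∩ S2) ∩ S3| = 11.6538.
|(S1 ∩ S2) △ S3| = 37 + 48.5 − 23.3077 = 62.19.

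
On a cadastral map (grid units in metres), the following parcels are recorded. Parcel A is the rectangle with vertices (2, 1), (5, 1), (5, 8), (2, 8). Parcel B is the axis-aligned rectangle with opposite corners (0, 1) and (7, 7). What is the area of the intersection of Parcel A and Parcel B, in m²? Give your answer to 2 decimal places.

18.00

|Parcel A∩Parcel B|: x∈[2,5], y∈[1,7] → 3·6 = 18.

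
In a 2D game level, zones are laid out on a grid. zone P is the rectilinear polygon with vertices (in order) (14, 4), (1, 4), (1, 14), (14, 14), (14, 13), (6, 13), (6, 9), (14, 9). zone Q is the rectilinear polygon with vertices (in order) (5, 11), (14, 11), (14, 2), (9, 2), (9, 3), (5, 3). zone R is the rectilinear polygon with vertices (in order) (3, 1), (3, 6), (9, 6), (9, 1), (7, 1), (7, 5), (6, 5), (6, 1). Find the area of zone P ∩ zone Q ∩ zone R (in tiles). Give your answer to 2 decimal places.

The intersection is the polygon with vertices (5,6), (9,6), (9,4), (7,4), (7,5), (6,5), (6,4), (5,4).
By the shoelace formula its area is 7.00.

7.00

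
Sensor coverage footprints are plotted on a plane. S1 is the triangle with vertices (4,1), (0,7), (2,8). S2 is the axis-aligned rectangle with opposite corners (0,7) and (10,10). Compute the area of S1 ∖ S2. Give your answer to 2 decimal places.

|S1| = 8, |S1∩S2| = 1.1429.
|S1 ∖ S2| = |S1| − |S1∩S2| = 8 − 1.1429 = 6.86.

6.86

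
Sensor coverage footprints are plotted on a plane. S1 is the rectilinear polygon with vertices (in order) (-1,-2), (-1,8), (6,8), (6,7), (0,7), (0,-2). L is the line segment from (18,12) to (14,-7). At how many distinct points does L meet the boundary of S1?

0

The segment lies entirely outside S1 and never meets its boundary.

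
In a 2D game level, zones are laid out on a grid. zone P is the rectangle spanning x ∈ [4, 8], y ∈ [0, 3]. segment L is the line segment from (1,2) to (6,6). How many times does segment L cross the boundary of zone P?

The segment lies entirely outside zone P and never meets its boundary.

0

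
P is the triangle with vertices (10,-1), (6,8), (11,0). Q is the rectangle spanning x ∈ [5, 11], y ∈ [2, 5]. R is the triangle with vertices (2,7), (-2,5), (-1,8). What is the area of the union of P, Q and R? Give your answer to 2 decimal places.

By inclusion–exclusion:
Individual areas: |P| = 6.5, |Q| = 18, |R| = 5.
|P∩Q| = 2.4375.
|P∩R| = 0.
|Q∩R| = 0.
|P∩Q∩R| = 0.
|P ∪ Q ∪ R| = 29.5 − 2.4375 + 0 = 27.06.

27.06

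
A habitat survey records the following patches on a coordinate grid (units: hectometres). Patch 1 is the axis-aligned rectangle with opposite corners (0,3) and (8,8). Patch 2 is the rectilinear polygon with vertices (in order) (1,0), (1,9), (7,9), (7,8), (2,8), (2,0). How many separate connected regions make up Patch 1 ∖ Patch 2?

Patch 1 ∖ Patch 2 splits into 2 disjoint pieces (area 30, area 5).

2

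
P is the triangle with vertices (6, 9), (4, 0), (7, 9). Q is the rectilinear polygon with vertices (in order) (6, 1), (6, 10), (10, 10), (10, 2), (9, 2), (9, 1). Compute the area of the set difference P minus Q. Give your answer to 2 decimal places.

3.00

|P| = 4.5, |P∩Q| = 1.5.
|P ∖ Q| = |P| − |P∩Q| = 4.5 − 1.5 = 3.00.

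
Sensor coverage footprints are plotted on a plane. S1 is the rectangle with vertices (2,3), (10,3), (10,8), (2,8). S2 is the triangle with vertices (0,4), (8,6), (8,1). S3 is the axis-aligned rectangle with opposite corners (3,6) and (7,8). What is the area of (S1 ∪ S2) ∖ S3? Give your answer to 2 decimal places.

|S1 ∪ S2| = 46.5833.
|(S1 ∪ S2) ∩ S3| = 8.
|(S1 ∪ S2) ∖ S3| = 46.5833 − 8 = 38.58.

38.58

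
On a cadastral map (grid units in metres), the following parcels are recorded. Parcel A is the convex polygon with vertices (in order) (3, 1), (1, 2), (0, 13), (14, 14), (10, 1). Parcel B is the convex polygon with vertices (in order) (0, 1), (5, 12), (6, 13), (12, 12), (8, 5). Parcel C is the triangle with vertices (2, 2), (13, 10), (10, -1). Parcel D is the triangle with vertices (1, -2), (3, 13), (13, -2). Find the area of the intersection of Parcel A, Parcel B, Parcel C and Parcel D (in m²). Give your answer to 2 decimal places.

3.96

The intersection is the polygon with vertices (2,2), (7.612,6.082), (8.154,5.269), (8,5).
By the shoelace formula its area is 3.96.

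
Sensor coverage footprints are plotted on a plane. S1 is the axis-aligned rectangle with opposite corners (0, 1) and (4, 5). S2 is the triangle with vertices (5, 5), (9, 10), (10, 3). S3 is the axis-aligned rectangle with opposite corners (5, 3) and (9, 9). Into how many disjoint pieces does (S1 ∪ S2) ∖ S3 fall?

2

(S1 ∪ S2) ∖ S3 splits into 2 disjoint pieces (area 16, area 3.7).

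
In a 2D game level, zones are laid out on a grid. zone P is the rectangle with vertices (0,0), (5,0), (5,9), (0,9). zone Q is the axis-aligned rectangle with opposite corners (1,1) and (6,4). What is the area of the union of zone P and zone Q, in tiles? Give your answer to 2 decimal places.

By inclusion–exclusion:
Individual areas: |zone P| = 45, |zone Q| = 15.
|zone P∩zone Q|: x∈[1,5], y∈[1,4] → 4·3 = 12.
|zone P ∪ zone Q| = 60 − 12 = 48.00.

48.00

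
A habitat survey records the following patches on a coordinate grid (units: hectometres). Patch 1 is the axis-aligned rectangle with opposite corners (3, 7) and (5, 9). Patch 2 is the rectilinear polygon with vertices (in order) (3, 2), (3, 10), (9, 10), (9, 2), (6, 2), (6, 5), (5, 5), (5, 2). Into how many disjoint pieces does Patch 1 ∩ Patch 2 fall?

Patch 1 ∩ Patch 2 is a single connected region.

1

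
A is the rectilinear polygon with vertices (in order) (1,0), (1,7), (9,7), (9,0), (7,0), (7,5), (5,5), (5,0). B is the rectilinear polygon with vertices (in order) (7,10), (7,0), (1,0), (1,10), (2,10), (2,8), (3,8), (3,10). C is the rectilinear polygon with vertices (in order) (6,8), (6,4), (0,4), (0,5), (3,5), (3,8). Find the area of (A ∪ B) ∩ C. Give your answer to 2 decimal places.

14.00

The region (A ∪ B) ∩ C is the polygon with vertices (1,5), (3,5), (3,8), (6,8), (6,4), (1,4).
By the shoelace formula its area is 14.00.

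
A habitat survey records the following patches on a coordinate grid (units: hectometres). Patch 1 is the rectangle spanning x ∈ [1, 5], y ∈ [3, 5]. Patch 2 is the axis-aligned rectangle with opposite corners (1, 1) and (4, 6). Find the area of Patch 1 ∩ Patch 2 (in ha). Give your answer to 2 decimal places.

|Patch 1∩Patch 2|: x∈[1,4], y∈[3,5] → 3·2 = 6.

6.00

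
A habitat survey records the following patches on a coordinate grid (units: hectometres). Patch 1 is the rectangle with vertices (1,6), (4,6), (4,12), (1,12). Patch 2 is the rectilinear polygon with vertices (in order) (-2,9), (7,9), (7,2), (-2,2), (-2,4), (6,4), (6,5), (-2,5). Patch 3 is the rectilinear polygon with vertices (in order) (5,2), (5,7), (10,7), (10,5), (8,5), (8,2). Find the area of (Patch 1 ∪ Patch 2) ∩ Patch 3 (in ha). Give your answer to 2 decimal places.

The region (Patch 1 ∪ Patch 2) ∩ Patch 3 is the polygon with vertices (7,2), (5,2), (5,4), (6,4), (6,5), (5,5), (5,7), (7,7).
By the shoelace formula its area is 9.00.

9.00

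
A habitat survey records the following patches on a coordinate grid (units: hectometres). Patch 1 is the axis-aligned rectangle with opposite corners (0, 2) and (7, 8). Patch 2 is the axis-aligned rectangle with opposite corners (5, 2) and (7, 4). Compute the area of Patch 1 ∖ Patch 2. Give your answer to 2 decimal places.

38.00

|Patch 1∩Patch 2|: x∈[5,7], y∈[2,4] → 2·2 = 4.
|Patch 1| = 42.
|Patch 1 ∖ Patch 2| = |Patch 1| − |Patch 1∩Patch 2| = 42 − 4 = 38.00.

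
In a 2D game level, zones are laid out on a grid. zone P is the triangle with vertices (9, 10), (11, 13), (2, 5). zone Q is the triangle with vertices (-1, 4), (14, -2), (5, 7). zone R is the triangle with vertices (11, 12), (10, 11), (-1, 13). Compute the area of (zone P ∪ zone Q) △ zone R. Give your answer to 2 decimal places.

|zone P ∪ zone Q| = 45.7381.
|(zone P ∪ zone Q) ∩ zone R| = 0.6093.
|(zone P ∪ zone Q) △ zone R| = 45.7381 + 6.5 − 1.2185 = 51.02.

51.02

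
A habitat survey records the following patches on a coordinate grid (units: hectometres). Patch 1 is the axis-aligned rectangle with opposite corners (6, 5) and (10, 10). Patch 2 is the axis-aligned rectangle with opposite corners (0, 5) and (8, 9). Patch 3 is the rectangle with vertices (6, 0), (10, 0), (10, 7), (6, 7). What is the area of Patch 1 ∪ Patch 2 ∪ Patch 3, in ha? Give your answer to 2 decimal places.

64.00

By inclusion–exclusion:
Individual areas: |Patch 1| = 20, |Patch 2| = 32, |Patch 3| = 28.
|Patch 1∩Patch 2|: x∈[6,8], y∈[5,9] → 2·4 = 8.
|Patch 1∩Patch 3|: x∈[6,10], y∈[5,7] → 4·2 = 8.
|Patch 2∩Patch 3|: x∈[6,8], y∈[5,7] → 2·2 = 4.
|Patch 1∩Patch 2∩Patch 3| = 4.
|Patch 1 ∪ Patch 2 ∪ Patch 3| = 80 − 20 + 4 = 64.00.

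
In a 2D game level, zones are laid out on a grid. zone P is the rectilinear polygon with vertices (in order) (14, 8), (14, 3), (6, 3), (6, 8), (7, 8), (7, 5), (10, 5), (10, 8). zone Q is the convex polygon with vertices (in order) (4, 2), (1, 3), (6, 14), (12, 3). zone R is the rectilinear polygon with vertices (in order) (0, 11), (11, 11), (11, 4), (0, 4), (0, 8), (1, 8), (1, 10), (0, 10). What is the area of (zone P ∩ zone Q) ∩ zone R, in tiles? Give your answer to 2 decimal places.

The region (zone P ∩ zone Q) ∩ zone R is the polygon with vertices (6,8), (7,8), (7,5), (10,5), (10,6.667), (11,4.833), (11,4), (6,4).
By the shoelace formula its area is 8.75.

8.75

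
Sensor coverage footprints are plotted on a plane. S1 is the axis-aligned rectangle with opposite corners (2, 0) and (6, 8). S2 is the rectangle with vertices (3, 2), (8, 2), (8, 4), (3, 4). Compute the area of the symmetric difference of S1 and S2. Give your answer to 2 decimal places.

|S1∩S2|: x∈[3,6], y∈[2,4] → 3·2 = 6.
|S1 △ S2| = |S1| + |S2| − 2·|S1∩S2| = 32 + 10 − 12 = 30.00.

30.00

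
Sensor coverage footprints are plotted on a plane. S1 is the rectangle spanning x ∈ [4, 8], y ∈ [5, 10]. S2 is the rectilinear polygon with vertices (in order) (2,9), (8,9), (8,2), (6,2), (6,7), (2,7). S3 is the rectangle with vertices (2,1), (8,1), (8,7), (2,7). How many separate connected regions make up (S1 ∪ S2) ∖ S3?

(S1 ∪ S2) ∖ S3 is a single connected region.

1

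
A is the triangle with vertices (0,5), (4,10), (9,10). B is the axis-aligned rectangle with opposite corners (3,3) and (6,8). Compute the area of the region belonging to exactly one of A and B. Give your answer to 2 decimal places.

24.30

|A| = 12.5, |B| = 15, |A∩B| = 1.6.
|A △ B| = |A| + |B| − 2·|A∩B| = 12.5 + 15 − 3.2 = 24.30.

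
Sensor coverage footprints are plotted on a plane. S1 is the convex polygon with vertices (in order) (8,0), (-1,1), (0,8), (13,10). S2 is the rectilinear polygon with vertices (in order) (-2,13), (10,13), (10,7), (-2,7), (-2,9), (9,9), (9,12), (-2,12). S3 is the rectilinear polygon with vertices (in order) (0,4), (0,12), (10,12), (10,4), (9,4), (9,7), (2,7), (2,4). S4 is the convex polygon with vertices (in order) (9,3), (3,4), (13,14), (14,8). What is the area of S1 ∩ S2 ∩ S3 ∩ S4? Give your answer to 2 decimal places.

6.46

The intersection is the polygon with vertices (9,9), (9,9.385), (10,9.539), (10,7), (9,7), (6,7), (8,9).
By the shoelace formula its area is 6.46.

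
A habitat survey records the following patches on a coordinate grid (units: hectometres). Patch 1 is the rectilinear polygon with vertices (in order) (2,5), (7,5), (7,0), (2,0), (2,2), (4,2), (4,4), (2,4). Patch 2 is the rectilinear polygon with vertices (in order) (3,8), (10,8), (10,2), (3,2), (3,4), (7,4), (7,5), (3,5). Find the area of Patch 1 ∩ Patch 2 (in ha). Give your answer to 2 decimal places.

6.00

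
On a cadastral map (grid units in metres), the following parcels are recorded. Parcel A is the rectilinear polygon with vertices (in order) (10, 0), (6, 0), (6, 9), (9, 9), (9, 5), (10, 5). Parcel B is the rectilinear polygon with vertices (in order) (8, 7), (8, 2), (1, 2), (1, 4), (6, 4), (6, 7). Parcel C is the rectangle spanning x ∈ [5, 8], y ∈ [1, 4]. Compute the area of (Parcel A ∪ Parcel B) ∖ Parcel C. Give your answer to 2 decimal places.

|Parcel A ∪ Parcel B| = 42.
|(Parcel A ∪ Parcel B) ∩ Parcel C| = 8.
|(Parcel A ∪ Parcel B) ∖ Parcel C| = 42 − 8 = 34.00.

34.00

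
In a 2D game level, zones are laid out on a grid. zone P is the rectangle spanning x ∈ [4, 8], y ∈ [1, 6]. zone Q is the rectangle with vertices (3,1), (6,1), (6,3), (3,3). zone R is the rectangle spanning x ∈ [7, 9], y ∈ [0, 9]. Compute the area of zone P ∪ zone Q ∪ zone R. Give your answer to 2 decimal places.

35.00

By inclusion–exclusion:
Individual areas: |zone P| = 20, |zone Q| = 6, |zone R| = 18.
|zone P∩zone Q|: x∈[4,6], y∈[1,3] → 2·2 = 4.
|zone P∩zone R|: x∈[7,8], y∈[1,6] → 1·5 = 5.
|zone Q∩zone R| = 0 (no overlap).
|zone P∩zone Q∩zone R| = 0.
|zone P ∪ zone Q ∪ zone R| = 44 − 9 + 0 = 35.00.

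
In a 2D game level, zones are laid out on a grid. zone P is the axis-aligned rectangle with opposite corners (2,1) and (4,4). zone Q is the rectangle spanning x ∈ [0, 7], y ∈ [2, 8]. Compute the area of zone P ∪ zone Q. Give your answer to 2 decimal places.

By inclusion–exclusion:
Individual areas: |zone P| = 6, |zone Q| = 42.
|zone P∩zone Q|: x∈[2,4], y∈[2,4] → 2·2 = 4.
|zone P ∪ zone Q| = 48 − 4 = 44.00.

44.00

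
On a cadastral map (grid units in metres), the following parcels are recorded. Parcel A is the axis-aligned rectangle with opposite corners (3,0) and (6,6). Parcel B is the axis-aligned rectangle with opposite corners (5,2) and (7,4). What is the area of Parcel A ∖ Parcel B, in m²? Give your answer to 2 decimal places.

|Parcel A∩Parcel B|: x∈[5,6], y∈[2,4] → 1·2 = 2.
|Parcel A| = 18.
|Parcel A ∖ Parcel B| = |Parcel A| − |Parcel A∩Parcel B| = 18 − 2 = 16.00.

16.00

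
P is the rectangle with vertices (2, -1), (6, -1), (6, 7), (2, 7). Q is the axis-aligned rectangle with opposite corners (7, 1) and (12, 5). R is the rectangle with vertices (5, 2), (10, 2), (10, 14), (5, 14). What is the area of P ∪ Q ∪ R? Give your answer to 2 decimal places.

98.00

By inclusion–exclusion:
Individual areas: |P| = 32, |Q| = 20, |R| = 60.
|P∩Q| = 0 (no overlap).
|P∩R|: x∈[5,6], y∈[2,7] → 1·5 = 5.
|Q∩R|: x∈[7,10], y∈[2,5] → 3·3 = 9.
|P∩Q∩R| = 0.
|P ∪ Q ∪ R| = 112 − 14 + 0 = 98.00.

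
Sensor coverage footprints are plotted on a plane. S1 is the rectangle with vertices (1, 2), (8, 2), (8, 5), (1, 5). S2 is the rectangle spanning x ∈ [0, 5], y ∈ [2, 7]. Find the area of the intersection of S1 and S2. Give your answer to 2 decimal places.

12.00

|S1∩S2|: x∈[1,5], y∈[2,5] → 4·3 = 12.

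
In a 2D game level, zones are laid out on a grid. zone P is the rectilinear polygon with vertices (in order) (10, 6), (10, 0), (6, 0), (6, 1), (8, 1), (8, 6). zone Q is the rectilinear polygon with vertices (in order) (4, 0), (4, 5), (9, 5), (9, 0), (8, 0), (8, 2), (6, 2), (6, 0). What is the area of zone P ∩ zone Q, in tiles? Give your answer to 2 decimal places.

5.00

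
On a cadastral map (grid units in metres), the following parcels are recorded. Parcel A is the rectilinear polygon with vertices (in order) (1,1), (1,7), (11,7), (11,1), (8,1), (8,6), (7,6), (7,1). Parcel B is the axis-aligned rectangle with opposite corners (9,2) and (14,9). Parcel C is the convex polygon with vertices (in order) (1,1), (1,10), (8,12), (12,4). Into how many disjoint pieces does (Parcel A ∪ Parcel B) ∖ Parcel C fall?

(Parcel A ∪ Parcel B) ∖ Parcel C splits into 2 disjoint pieces (area 29.0682, area 4.9091).

2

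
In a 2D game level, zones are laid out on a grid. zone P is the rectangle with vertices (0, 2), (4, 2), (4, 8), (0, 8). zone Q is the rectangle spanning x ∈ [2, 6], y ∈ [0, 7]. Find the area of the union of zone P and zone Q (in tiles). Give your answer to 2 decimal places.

42.00

By inclusion–exclusion:
Individual areas: |zone P| = 24, |zone Q| = 28.
|zone P∩zone Q|: x∈[2,4], y∈[2,7] → 2·5 = 10.
|zone P ∪ zone Q| = 52 − 10 = 42.00.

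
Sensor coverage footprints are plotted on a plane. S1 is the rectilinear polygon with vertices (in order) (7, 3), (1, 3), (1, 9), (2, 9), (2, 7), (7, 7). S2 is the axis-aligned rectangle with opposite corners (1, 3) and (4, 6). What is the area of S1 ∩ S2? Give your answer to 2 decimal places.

The intersection is the polygon with vertices (1,3), (1,6), (4,6), (4,3).
By the shoelace formula its area is 9.00.

9.00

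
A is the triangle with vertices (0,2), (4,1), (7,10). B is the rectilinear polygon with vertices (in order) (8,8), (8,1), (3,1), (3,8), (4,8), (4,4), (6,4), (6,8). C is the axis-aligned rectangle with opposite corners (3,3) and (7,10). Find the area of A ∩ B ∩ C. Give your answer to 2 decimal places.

4.00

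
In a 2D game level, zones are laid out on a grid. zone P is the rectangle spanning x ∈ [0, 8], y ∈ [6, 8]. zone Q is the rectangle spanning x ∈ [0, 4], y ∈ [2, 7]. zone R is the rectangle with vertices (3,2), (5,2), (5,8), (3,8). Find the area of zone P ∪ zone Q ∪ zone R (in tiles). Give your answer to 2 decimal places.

36.00

By inclusion–exclusion:
Individual areas: |zone P| = 16, |zone Q| = 20, |zone R| = 12.
|zone P∩zone Q|: x∈[0,4], y∈[6,7] → 4·1 = 4.
|zone P∩zone R|: x∈[3,5], y∈[6,8] → 2·2 = 4.
|zone Q∩zone R|: x∈[3,4], y∈[2,7] → 1·5 = 5.
|zone P∩zone Q∩zone R| = 1.
|zone P ∪ zone Q ∪ zone R| = 48 − 13 + 1 = 36.00.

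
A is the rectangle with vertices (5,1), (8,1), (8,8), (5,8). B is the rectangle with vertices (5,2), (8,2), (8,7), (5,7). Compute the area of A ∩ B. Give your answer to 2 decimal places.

15.00

|A∩B|: x∈[5,8], y∈[2,7] → 3·5 = 15.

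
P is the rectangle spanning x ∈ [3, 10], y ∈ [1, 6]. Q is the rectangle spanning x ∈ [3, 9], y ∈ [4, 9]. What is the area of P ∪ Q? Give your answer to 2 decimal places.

53.00

By inclusion–exclusion:
Individual areas: |P| = 35, |Q| = 30.
|P∩Q|: x∈[3,9], y∈[4,6] → 6·2 = 12.
|P ∪ Q| = 65 − 12 = 53.00.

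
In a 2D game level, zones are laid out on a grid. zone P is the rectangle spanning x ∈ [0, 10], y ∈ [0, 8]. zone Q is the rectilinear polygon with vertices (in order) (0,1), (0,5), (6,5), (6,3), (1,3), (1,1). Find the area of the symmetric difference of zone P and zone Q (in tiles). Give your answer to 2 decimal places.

66.00

|zone P| = 80, |zone Q| = 14, |zone P∩zone Q| = 14.
|zone P △ zone Q| = |zone P| + |zone Q| − 2·|zone P∩zone Q| = 80 + 14 − 28 = 66.00.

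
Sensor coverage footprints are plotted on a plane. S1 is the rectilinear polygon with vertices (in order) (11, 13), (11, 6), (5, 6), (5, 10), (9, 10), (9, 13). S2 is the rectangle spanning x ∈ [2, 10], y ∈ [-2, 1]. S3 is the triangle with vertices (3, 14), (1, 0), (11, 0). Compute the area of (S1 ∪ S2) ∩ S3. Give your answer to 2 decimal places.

|S1 ∪ S2| = 54.
|(S1 ∪ S2) ∩ S3| = 13.71.

13.71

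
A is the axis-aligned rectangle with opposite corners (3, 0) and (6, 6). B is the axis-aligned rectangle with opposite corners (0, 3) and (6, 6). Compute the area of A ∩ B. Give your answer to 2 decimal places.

9.00

|A∩B|: x∈[3,6], y∈[3,6] → 3·3 = 9.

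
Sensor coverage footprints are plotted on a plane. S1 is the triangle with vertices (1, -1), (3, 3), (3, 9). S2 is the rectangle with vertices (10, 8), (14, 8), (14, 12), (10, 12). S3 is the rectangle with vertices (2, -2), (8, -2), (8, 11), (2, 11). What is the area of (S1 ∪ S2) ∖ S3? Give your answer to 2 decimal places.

17.50

|S1 ∪ S2| = 22.
|(S1 ∪ S2) ∩ S3| = 4.5.
|(S1 ∪ S2) ∖ S3| = 22 − 4.5 = 17.50.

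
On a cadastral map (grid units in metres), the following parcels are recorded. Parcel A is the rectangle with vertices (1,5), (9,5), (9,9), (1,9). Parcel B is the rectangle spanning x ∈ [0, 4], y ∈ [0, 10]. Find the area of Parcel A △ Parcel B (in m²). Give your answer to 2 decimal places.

48.00

|Parcel A∩Parcel B|: x∈[1,4], y∈[5,9] → 3·4 = 12.
|Parcel A △ Parcel B| = |Parcel A| + |Parcel B| − 2·|Parcel A∩Parcel B| = 32 + 40 − 24 = 48.00.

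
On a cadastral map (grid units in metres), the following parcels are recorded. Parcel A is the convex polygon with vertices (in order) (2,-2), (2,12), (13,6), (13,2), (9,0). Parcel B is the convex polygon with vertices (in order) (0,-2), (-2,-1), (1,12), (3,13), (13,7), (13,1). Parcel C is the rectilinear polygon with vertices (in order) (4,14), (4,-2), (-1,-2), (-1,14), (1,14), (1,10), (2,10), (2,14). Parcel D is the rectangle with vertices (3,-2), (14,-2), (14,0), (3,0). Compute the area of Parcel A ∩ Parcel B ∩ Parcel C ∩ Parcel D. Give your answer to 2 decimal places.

1.19

The intersection is the polygon with vertices (4,-1.077), (3,-1.308), (3,0), (4,0).
By the shoelace formula its area is 1.19.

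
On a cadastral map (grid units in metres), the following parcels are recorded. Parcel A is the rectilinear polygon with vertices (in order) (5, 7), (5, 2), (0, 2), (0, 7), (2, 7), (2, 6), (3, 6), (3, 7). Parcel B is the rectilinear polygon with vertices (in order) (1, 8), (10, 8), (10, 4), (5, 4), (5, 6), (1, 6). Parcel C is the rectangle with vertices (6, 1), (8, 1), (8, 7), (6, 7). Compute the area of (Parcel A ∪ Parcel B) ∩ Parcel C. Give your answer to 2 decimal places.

The region (Parcel A ∪ Parcel B) ∩ Parcel C is the polygon with vertices (6,4), (6,7), (8,7), (8,4).
By the shoelace formula its area is 6.00.

6.00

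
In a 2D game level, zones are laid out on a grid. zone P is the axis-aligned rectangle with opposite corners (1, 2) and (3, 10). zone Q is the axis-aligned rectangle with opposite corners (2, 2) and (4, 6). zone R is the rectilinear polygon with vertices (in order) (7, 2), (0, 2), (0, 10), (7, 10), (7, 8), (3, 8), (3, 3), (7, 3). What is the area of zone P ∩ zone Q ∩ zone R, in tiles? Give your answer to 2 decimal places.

The intersection is the polygon with vertices (2,2), (2,6), (3,6), (3,3), (3,2).
By the shoelace formula its area is 4.00.

4.00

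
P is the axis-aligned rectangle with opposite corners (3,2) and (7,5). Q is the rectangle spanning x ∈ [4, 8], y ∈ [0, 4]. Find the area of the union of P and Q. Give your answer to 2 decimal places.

22.00

By inclusion–exclusion:
Individual areas: |P| = 12, |Q| = 16.
|P∩Q|: x∈[4,7], y∈[2,4] → 3·2 = 6.
|P ∪ Q| = 28 − 6 = 22.00.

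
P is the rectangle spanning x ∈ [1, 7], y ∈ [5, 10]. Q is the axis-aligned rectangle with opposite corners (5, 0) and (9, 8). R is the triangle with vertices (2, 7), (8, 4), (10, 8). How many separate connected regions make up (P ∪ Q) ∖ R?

(P ∪ Q) ∖ R is a single connected region.

1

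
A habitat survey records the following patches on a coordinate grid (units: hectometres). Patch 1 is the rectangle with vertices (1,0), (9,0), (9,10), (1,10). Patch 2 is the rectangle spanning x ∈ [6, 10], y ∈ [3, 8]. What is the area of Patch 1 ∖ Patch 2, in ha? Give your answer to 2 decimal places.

|Patch 1∩Patch 2|: x∈[6,9], y∈[3,8] → 3·5 = 15.
|Patch 1| = 80.
|Patch 1 ∖ Patch 2| = |Patch 1| − |Patch 1∩Patch 2| = 80 − 15 = 65.00.

65.00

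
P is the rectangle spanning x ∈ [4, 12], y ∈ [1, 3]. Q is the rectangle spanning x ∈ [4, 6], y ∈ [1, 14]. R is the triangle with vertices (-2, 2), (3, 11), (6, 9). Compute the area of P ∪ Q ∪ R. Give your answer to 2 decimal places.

53.42

By inclusion–exclusion:
Individual areas: |P| = 16, |Q| = 26, |R| = 18.5.
|P∩Q|: x∈[4,6], y∈[1,3] → 2·2 = 4.
|P∩R| = 0.
|Q∩R| = 3.0833.
|P∩Q∩R| = 0.
|P ∪ Q ∪ R| = 60.5 − 7.0833 + 0 = 53.42.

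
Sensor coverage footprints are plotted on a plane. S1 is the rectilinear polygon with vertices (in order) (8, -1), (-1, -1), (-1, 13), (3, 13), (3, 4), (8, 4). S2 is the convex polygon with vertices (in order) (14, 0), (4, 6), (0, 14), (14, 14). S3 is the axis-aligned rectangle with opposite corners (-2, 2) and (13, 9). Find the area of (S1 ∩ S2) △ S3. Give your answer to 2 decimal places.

110.62

|S1 ∩ S2| = 6.3833.
|(S1 ∩ S2) ∩ S3| = 0.3833.
|(S1 ∩ S2) △ S3| = 6.3833 + 105 − 0.7667 = 110.62.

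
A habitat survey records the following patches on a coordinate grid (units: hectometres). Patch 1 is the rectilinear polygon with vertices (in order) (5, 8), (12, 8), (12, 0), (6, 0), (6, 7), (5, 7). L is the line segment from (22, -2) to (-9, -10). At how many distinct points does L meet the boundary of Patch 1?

The segment lies entirely outside Patch 1 and never meets its boundary.

0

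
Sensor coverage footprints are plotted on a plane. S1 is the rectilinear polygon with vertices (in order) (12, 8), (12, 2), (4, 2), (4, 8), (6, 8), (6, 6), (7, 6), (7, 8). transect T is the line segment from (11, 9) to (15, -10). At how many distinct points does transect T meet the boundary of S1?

The segment meets the boundary at (12,4.25), (11.211,8).

2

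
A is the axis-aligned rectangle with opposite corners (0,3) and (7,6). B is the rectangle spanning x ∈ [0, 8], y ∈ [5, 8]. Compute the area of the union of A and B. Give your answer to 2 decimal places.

By inclusion–exclusion:
Individual areas: |A| = 21, |B| = 24.
|A∩B|: x∈[0,7], y∈[5,6] → 7·1 = 7.
|A ∪ B| = 45 − 7 = 38.00.

38.00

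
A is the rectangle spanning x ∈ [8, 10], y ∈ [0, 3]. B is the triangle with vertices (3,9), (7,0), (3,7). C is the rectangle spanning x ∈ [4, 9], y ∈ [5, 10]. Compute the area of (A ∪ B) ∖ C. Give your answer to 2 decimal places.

9.34

|A ∪ B| = 10.
|(A ∪ B) ∩ C| = 0.6627.
|(A ∪ B) ∖ C| = 10 − 0.6627 = 9.34.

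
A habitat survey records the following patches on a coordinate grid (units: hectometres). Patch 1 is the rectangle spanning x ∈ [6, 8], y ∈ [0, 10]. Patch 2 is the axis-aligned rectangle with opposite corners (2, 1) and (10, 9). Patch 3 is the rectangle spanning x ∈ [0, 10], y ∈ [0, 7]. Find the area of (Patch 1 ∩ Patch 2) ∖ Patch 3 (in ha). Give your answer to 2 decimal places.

4.00

|Patch 1 ∩ Patch 2| = 16.
|(Patch 1 ∩ Patch 2) ∩ Patch 3| = 12.
|(Patch 1 ∩ Patch 2) ∖ Patch 3| = 16 − 12 = 4.00.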